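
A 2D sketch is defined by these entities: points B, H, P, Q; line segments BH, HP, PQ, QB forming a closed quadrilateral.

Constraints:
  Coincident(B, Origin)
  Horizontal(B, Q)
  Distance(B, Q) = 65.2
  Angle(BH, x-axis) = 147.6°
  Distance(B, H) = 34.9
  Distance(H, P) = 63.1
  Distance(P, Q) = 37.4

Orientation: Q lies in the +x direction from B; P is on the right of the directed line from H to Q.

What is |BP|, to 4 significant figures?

29.11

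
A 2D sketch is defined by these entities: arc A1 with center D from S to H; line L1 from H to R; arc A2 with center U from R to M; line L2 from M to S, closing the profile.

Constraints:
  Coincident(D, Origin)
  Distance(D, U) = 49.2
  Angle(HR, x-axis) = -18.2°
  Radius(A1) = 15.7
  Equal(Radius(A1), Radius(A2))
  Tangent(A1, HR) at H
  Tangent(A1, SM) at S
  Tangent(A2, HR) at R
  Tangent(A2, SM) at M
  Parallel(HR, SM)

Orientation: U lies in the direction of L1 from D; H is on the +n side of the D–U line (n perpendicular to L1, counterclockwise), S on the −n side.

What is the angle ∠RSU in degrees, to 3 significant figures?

14.8°

Tangency of A1 to both parallel lines with radius 15.7 puts H and S at D ± 15.7·n: H = (4.90, 14.9), S = (-4.90, -14.9). Equal radii place R and M the same way about U: R = U + 15.7·n = (51.6, -0.452), M = U − 15.7·n = (41.8, -30.3). Then cos ∠RSU = SR·SU / (|SR||SU|), giving 14.8°.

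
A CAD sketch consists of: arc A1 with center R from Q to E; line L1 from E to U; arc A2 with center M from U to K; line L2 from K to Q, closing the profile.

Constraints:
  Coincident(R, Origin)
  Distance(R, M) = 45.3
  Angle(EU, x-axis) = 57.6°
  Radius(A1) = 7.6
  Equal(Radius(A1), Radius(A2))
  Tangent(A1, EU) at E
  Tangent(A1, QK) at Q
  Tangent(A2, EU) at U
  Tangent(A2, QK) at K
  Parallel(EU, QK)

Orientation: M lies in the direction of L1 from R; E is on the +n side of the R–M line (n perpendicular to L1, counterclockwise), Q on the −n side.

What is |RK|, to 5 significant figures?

45.933

Tangency of A1 to both parallel lines with radius 7.6 puts E and Q at R ± 7.6·n: E = (-6.4169, 4.0723), Q = (6.4169, -4.0723). Equal radii place U and K the same way about M: U = M + 7.6·n = (17.856, 42.320), K = M − 7.6·n = (30.690, 34.176). Then |RK| = |K − R| = 45.933.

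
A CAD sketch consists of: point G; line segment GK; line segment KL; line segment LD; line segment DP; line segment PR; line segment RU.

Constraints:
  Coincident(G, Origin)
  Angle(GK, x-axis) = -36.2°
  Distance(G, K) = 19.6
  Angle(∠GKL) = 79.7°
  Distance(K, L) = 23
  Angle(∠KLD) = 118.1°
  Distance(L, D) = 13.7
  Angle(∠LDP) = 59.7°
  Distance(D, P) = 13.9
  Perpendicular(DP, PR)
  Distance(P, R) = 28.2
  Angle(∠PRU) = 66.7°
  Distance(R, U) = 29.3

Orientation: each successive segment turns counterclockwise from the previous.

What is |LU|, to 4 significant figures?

20.49

G is at the origin; GK runs at -36.2° with length 19.6, so K = (15.82, -11.58). ∠GKL = 79.7° gives KL at 64.10° from the x-axis; with |KL| = 23.0, L = (25.86, 9.114). ∠KLD = 118.1° gives LD at 126.0° from the x-axis; with |LD| = 13.7, D = (17.81, 20.20). ∠LDP = 59.7° gives DP at -113.7° from the x-axis; with |DP| = 13.9, P = (12.22, 7.470). DP is perpendicular to PR, so PR runs at -23.70°; with |PR| = 28.2, R = (38.04, -3.865). ∠PRU = 66.7° gives RU at 89.60° from the x-axis; with |RU| = 29.3, U = (38.25, 25.43). Then |LU| = |U − L| = 20.49.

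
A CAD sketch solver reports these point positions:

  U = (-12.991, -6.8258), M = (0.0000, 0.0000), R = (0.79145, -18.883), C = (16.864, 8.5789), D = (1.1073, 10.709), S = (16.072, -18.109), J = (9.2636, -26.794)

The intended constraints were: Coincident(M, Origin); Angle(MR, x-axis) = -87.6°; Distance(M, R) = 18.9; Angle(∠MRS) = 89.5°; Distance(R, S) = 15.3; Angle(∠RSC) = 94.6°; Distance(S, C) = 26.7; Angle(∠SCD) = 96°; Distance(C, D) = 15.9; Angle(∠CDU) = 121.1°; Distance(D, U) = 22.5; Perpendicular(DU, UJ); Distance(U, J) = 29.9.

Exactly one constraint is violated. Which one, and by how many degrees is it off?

Perpendicular(DU, UJ) — off by 3.10°.

M = (0.00, 0.00) ✓; MR at -87.60° ✓; |MR| = 18.90 ✓; ∠MRS = 89.50° ✓; |RS| = 15.30 ✓; ∠RSC = 94.60° ✓; |SC| = 26.70 ✓; ∠SCD = 96.00° ✓; |CD| = 15.90 ✓; ∠CDU = 121.1° ✓; |DU| = 22.50 ✓; ∠(DU, UJ) = 86.90° ✗; |UJ| = 29.90 ✓.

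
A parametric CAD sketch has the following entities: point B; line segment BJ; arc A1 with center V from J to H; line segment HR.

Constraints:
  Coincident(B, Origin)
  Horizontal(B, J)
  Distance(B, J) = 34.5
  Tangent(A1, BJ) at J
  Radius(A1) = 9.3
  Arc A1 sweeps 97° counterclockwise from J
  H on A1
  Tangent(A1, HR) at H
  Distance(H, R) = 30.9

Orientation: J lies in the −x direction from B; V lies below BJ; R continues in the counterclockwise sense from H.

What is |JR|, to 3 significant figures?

41.5

On A1, J sits at bearing 90° from V; a 97° counterclockwise sweep puts H at bearing 187°, so H = V + 9.3·(cos 187°, sin 187°) = (-43.7, -10.4). Since A1 is tangent to HR there, VH ⟂ HR, so HR runs along (−sin 187°, cos 187°); with |HR| = 30.9, R = (-40.0, -41.1). Then |JR| = |R − J| = 41.5.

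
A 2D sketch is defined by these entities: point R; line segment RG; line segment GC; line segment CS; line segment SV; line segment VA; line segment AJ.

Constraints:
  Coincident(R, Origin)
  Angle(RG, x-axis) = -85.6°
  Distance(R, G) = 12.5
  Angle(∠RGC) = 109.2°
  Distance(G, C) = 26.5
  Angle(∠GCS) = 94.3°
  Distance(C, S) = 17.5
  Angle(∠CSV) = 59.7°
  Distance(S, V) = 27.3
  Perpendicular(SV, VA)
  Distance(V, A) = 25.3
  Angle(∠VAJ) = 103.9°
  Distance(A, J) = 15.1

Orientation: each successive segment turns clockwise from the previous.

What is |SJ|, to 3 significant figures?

31.6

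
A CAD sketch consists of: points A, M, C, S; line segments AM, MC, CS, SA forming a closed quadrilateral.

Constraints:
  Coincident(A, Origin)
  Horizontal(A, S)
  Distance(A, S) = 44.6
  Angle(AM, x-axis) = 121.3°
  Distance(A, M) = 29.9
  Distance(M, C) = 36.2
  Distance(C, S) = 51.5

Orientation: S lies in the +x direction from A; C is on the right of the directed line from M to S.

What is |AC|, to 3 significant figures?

11.2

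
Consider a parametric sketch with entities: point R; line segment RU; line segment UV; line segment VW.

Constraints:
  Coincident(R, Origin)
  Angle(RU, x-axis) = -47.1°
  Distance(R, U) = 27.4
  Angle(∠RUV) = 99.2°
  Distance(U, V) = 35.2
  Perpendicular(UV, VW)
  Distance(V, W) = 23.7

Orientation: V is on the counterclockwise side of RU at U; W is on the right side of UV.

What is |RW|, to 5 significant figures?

64.358

R is at the origin; RU runs at -47.1° with length 27.4, so U = 27.4·(cos -47.1°, sin -47.1°) = (18.652, -20.072). ∠RUV = 99.2°, so UV runs at -47.1° + (180° − 99.2°) = 33.700° from the x-axis; with |UV| = 35.2, V = U + 35.2·(cos 33.700°, sin 33.700°) = (47.937, -0.54115). The perpendicularity gives VW at right angles to UV; with |VW| = 23.7 on the right of UV, W = V + 23.7·(0.55484, -0.83195) = (61.086, -20.258). Then |RW| = |W − R| = 64.358.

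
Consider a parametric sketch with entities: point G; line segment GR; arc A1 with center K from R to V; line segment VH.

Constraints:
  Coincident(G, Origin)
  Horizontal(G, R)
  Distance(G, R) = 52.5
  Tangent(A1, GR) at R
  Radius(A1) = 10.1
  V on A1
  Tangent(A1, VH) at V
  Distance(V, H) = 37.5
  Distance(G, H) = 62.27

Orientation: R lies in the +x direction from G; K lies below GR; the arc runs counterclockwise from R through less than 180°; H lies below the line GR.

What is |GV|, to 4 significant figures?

43.49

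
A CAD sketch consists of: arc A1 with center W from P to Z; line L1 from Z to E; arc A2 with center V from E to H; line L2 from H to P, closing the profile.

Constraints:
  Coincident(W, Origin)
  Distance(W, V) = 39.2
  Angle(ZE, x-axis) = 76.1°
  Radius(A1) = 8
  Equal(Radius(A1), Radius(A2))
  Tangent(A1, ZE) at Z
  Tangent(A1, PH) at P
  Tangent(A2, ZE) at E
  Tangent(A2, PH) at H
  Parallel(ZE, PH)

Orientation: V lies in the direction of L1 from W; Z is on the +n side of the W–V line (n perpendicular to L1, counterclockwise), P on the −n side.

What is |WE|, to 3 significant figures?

40.0

Tangency of A1 to both parallel lines with radius 8.0 puts Z and P at W ± 8.0·n: Z = (-7.77, 1.92), P = (7.77, -1.92). Equal radii place E and H the same way about V: E = V + 8.0·n = (1.65, 40.0), H = V − 8.0·n = (17.2, 36.1). Then |WE| = |E − W| = 40.0.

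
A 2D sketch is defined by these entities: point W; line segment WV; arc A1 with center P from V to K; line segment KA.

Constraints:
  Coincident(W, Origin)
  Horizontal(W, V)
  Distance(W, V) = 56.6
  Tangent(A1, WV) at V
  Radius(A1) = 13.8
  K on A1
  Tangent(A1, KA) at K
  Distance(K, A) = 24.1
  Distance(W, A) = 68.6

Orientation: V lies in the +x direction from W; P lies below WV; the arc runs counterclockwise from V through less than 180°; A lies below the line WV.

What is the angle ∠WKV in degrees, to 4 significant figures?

98.01°

Checks: ∠(PV, VW) = 90.00° ✓; |PV| = 13.80 ✓; |PK| = 13.80 ✓; ∠(PK, KA) = 90.00° ✓; |KA| = 24.10 ✓; |WA| = 68.60 ✓.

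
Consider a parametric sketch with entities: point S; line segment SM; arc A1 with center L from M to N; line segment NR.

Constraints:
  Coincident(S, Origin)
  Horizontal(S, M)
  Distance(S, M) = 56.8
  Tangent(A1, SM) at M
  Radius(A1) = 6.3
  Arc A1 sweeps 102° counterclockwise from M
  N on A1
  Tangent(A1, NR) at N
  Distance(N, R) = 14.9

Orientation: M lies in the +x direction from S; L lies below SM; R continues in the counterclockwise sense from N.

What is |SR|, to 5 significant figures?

58.135

S is at the origin; SM is horizontal with |SM| = 56.8 and M on the +x side, so M = (56.800, 0.0000). Tangency of A1 to SM means the radius LM is perpendicular to SM, so L = M + (0, -6.3) = (56.800, -6.3000). On A1, M sits at bearing 90° from L; a 102° counterclockwise sweep puts N at bearing 192°, so N = L + 6.3·(cos 192°, sin 192°) = (50.638, -7.6098). A1 meets NR tangentially, so LN is at right angles to NR, so NR runs along (−sin 192°, cos 192°); with |NR| = 14.9, R = (53.736, -22.184). Then |SR| = |R − S| = 58.135.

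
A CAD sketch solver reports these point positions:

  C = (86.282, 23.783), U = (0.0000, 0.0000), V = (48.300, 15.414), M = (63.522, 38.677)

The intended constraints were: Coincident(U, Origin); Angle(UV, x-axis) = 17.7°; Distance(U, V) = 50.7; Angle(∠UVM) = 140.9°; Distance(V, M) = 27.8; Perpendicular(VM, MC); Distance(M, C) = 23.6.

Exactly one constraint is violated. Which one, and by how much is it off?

Distance(M, C) = 23.6 — off by 3.60.

U = (0.00, 0.00) ✓; UV at 17.70° ✓; |UV| = 50.70 ✓; ∠UVM = 140.9° ✓; |VM| = 27.80 ✓; ∠(VM, MC) = 90.00° ✓; |MC| = 27.20 ✗.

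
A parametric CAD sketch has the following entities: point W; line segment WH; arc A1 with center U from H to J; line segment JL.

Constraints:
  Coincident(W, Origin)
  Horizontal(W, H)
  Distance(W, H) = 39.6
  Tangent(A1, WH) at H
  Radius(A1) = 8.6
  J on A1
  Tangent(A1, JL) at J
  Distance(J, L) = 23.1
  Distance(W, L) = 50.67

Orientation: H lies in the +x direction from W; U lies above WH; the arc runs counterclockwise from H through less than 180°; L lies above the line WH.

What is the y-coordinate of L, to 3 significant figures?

33.2

W is at the origin; W and H share the same y with |WH| = 39.6 and H on the +x side, so H = (39.6, 0.00). A1 meets WH tangentially, so UH is at right angles to WH, so U = H + (0, 8.6) = (39.6, 8.60). Since UJ ⟂ JL (tangency), |UL| = √(8.6² + 23.1²) = 24.6 regardless of where J sits on A1. So L lies on both circle(W, 50.67) and circle(U, 24.6); the above-WH intersection is L = (38.3, 33.2). J is the foot of the tangent from L: J = (47.5, 12.0).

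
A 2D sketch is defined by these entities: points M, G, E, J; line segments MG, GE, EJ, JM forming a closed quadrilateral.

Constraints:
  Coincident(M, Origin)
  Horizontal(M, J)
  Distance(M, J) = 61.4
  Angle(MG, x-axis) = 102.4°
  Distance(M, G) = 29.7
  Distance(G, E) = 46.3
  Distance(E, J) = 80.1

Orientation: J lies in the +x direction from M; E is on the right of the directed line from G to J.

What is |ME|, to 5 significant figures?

23.429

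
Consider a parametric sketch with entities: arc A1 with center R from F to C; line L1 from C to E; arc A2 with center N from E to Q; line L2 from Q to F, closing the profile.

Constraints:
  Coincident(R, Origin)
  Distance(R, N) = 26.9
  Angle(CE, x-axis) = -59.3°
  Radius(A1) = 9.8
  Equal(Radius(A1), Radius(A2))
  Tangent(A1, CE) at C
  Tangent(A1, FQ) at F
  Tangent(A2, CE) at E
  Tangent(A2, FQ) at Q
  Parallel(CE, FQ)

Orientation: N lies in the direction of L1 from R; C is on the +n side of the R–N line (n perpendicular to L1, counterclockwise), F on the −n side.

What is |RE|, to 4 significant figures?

28.63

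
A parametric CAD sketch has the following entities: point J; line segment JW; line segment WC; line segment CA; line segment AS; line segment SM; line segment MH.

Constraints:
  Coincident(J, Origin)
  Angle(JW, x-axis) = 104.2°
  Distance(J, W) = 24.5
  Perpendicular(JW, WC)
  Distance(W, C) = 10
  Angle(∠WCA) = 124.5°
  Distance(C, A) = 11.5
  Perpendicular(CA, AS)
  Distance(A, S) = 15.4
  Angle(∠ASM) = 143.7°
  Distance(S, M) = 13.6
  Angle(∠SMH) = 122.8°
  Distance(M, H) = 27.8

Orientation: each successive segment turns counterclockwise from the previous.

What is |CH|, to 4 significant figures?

34.62

J is at the origin; JW runs at 104.2° with length 24.5, so W = (-6.010, 23.75). JW ⟂ WC, so WC runs at -165.8°; with |WC| = 10.0, C = (-15.70, 21.30). ∠WCA = 124.5° gives CA at -110.3° from the x-axis; with |CA| = 11.5, A = (-19.69, 10.51). The perpendicularity gives AS at right angles to CA, so AS runs at -20.30°; with |AS| = 15.4, S = (-5.251, 5.170). ∠ASM = 143.7° gives SM at 16.00° from the x-axis; with |SM| = 13.6, M = (7.822, 8.918). ∠SMH = 122.8° gives MH at 73.20° from the x-axis; with |MH| = 27.8, H = (15.86, 35.53). Then |CH| = |H − C| = 34.62.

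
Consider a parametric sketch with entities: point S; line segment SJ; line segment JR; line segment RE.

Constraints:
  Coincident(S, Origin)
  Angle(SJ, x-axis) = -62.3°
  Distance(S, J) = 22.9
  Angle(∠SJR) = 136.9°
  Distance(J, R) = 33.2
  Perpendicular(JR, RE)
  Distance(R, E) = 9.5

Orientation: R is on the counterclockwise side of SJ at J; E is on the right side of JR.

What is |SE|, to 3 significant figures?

55.9

S is at the origin; SJ runs at -62.3° with length 22.9, so J = 22.9·(cos -62.3°, sin -62.3°) = (10.6, -20.3). ∠SJR = 136.9°, so JR runs at -62.3° + (180° − 136.9°) = -19.2° from the x-axis; with |JR| = 33.2, R = J + 33.2·(cos -19.2°, sin -19.2°) = (42.0, -31.2). JR ⟂ RE; with |RE| = 9.5 on the right of JR, E = R + 9.5·(-0.329, -0.944) = (38.9, -40.2). Then |SE| = |E − S| = 55.9.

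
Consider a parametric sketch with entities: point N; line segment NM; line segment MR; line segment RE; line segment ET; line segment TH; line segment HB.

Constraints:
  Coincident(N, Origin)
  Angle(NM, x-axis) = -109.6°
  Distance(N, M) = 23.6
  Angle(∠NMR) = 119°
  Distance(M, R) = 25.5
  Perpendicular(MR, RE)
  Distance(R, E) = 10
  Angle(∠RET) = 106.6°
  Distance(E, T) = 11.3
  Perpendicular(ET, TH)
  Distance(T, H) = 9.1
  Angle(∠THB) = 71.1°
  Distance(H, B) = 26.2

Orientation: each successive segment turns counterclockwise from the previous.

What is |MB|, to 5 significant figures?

38.652

ET ⟂ TH, so TH runs at -155.20°; with |TH| = 9.1, H = (3.4473, -28.306). ∠THB = 71.1° gives HB at -46.300° from the x-axis; with |HB| = 26.2, B = (21.548, -47.248). Then |MB| = |B − M| = 38.652.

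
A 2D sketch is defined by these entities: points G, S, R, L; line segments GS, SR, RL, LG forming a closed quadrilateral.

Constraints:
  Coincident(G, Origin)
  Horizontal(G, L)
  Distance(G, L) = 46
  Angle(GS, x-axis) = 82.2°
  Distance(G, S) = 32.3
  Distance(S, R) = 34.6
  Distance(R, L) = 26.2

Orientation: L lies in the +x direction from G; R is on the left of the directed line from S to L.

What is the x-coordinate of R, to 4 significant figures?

38.28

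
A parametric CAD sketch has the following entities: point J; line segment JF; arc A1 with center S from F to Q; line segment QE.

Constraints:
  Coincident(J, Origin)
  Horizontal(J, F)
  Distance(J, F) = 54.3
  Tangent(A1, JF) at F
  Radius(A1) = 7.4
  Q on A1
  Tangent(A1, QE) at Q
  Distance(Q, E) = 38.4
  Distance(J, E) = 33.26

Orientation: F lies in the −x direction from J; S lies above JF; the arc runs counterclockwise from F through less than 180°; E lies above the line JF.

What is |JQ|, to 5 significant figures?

49.566

Checks: |SQ| = 7.400 ✓; ∠(SQ, QE) = 90.00° ✓; |QE| = 38.40 ✓; |JE| = 33.26 ✓.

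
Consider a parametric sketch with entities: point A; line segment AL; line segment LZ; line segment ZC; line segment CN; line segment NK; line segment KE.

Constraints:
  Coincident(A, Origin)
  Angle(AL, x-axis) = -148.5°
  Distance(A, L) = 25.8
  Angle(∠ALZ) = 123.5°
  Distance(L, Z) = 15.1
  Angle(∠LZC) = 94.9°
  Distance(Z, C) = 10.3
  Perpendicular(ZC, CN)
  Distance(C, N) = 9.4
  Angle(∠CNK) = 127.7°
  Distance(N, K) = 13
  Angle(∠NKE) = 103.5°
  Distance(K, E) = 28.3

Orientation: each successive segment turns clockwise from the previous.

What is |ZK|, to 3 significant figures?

17.3

A is at the origin; AL runs at -148.5° with length 25.8, so L = (-22.0, -13.5). ∠ALZ = 123.5° gives LZ at 155° from the x-axis; with |LZ| = 15.1, Z = (-35.7, -7.10). ∠LZC = 94.9° gives ZC at 69.9° from the x-axis; with |ZC| = 10.3, C = (-32.1, 2.57). ZC ⟂ CN, so CN runs at -20.1°; with |CN| = 9.4, N = (-23.3, -0.657). ∠CNK = 127.7° gives NK at -72.4° from the x-axis; with |NK| = 13.0, K = (-19.4, -13.0). Then |ZK| = |K − Z| = 17.3.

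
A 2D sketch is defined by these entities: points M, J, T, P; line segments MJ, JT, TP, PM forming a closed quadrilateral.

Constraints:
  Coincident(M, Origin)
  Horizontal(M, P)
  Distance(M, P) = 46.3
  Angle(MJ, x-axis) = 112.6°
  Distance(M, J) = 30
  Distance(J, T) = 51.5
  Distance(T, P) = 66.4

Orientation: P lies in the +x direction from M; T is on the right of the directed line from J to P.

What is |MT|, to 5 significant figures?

28.400

Checks: |JT| = 51.50 ✓; |TP| = 66.40 ✓.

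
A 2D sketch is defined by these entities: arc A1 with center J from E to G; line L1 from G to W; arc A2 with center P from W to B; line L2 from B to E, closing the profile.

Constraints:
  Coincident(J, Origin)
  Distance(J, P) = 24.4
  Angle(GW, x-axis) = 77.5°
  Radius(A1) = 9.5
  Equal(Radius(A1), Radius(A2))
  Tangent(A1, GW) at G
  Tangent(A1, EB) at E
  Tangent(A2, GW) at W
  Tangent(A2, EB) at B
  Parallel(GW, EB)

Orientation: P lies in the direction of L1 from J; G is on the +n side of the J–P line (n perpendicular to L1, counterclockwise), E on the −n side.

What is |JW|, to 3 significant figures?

26.2

The slot axis is L1's direction at 77.5°, so u = (cos 77.5°, sin 77.5°) = (0.216, 0.976) and n = (−sin 77.5°, cos 77.5°) = (-0.976, 0.216). J is at the origin and P lies 24.4 along u from J, so P = 24.4·u = (5.28, 23.8). Tangency of A1 to both parallel lines with radius 9.5 puts G and E at J ± 9.5·n: G = (-9.27, 2.06), E = (9.27, -2.06). Equal radii place W and B the same way about P: W = P + 9.5·n = (-3.99, 25.9), B = P − 9.5·n = (14.6, 21.8). Then |JW| = |W − J| = 26.2.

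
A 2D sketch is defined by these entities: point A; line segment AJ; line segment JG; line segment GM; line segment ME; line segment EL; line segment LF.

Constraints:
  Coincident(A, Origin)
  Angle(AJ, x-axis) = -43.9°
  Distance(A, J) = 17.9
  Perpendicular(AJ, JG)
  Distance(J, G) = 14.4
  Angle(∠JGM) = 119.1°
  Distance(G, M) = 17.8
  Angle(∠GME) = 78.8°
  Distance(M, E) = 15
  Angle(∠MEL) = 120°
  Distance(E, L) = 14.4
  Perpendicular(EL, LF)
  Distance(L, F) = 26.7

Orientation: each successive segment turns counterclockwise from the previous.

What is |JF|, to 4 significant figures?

18.51

A is at the origin; AJ runs at -43.9° with length 17.9, so J = (12.90, -12.41). The perpendicularity gives JG at right angles to AJ, so JG runs at 46.10°; with |JG| = 14.4, G = (22.88, -2.036). ∠JGM = 119.1° gives GM at 107.0° from the x-axis; with |GM| = 17.8, M = (17.68, 14.99). ∠GME = 78.8° gives ME at -151.8° from the x-axis; with |ME| = 15.0, E = (4.459, 7.898). ∠MEL = 120.0° gives EL at -91.80° from the x-axis; with |EL| = 14.4, L = (4.007, -6.495). The perpendicularity gives LF at right angles to EL, so LF runs at -1.800°; with |LF| = 26.7, F = (30.69, -7.334). Then |JF| = |F − J| = 18.51.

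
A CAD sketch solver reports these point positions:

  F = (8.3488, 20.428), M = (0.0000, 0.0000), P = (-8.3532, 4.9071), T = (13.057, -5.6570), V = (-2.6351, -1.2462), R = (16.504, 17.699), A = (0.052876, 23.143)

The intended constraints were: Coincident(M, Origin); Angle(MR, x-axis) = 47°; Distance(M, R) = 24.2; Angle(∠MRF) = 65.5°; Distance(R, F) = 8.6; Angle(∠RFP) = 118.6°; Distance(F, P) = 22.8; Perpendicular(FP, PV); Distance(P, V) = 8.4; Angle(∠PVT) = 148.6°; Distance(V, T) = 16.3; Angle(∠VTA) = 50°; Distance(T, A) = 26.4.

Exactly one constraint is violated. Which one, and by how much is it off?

Distance(T, A) = 26.4 — off by 5.20.

M = (0.00, 0.00) ✓; MR at 47.00° ✓; |MR| = 24.20 ✓; ∠MRF = 65.50° ✓; |RF| = 8.600 ✓; ∠RFP = 118.6° ✓; |FP| = 22.80 ✓; ∠(FP, PV) = 90.00° ✓; |PV| = 8.400 ✓; ∠PVT = 148.6° ✓; |VT| = 16.30 ✓; ∠VTA = 50.00° ✓; |TA| = 31.60 ✗.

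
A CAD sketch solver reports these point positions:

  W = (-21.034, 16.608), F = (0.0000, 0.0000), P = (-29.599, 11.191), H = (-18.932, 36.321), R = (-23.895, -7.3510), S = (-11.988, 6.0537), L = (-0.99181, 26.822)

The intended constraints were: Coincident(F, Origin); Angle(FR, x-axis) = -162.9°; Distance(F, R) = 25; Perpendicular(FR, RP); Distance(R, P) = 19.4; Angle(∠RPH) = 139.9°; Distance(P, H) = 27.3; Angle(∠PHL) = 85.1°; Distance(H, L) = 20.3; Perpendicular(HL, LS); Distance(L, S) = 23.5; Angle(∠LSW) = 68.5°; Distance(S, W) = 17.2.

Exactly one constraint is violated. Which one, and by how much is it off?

Distance(S, W) = 17.2 — off by 3.30.

F = (0.00, 0.00) ✓; FR at -162.9° ✓; |FR| = 25.00 ✓; ∠(FR, RP) = 90.00° ✓; |RP| = 19.40 ✓; ∠RPH = 139.9° ✓; |PH| = 27.30 ✓; ∠PHL = 85.10° ✓; |HL| = 20.30 ✓; ∠(HL, LS) = 90.00° ✓; |LS| = 23.50 ✓; ∠LSW = 68.50° ✓; |SW| = 13.90 ✗.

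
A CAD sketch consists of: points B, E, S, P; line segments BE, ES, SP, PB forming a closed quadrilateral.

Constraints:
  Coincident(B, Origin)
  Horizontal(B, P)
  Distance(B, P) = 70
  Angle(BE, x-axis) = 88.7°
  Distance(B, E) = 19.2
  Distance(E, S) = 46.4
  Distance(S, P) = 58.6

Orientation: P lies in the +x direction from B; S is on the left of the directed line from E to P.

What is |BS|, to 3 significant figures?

60.6

B is at the origin; B and P share the same y with |BP| = 70.0 and P in +x, so P = (70.0, 0). BE runs at 88.7° with |BE| = 19.2, so E = (0.436, 19.2). S is determined by |ES| = 46.4 and |SP| = 58.6 together: it lies at the intersection of circle(E, 46.4) and circle(P, 58.6). With |EP| = 72.2, the foot of the radical line on EP is 27.2 from E and the perpendicular offset is √(46.4² − 27.2²) = 37.6. Taking the left-of-EP solution: S = (36.7, 48.2).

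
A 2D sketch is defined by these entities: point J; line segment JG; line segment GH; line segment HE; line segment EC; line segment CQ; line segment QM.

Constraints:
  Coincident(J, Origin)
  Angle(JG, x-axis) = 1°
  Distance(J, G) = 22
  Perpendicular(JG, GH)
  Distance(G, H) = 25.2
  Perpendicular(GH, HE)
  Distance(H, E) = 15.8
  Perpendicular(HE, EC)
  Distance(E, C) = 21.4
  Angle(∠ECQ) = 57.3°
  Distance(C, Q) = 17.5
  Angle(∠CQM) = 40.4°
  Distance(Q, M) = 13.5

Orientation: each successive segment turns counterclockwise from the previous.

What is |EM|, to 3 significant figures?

10.2

J is at the origin; JG runs at 1.0° with length 22.0, so G = (22.0, 0.384). JG ⟂ GH, so GH runs at 91.0°; with |GH| = 25.2, H = (21.6, 25.6). The perpendicularity gives HE at right angles to GH, so HE runs at -179°; with |HE| = 15.8, E = (5.76, 25.3). HE is perpendicular to EC, so EC runs at -89.0°; with |EC| = 21.4, C = (6.13, 3.91). ∠ECQ = 57.3° gives CQ at 33.7° from the x-axis; with |CQ| = 17.5, Q = (20.7, 13.6). ∠CQM = 40.4° gives QM at 173° from the x-axis; with |QM| = 13.5, M = (7.28, 15.2). Then |EM| = |M − E| = 10.2.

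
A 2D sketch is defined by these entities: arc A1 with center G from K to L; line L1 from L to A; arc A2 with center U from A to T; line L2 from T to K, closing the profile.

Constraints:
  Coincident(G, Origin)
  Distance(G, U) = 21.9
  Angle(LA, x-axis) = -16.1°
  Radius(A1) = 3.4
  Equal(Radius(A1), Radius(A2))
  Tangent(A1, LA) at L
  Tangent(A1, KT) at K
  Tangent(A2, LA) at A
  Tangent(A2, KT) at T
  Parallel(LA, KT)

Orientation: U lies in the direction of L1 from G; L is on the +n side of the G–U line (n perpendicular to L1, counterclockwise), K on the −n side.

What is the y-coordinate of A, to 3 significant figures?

-2.81

Tangency of A1 to both parallel lines with radius 3.4 puts L and K at G ± 3.4·n: L = (0.943, 3.27), K = (-0.943, -3.27). Equal radii place A and T the same way about U: A = U + 3.4·n = (22.0, -2.81), T = U − 3.4·n = (20.1, -9.34). So A.y = -2.81.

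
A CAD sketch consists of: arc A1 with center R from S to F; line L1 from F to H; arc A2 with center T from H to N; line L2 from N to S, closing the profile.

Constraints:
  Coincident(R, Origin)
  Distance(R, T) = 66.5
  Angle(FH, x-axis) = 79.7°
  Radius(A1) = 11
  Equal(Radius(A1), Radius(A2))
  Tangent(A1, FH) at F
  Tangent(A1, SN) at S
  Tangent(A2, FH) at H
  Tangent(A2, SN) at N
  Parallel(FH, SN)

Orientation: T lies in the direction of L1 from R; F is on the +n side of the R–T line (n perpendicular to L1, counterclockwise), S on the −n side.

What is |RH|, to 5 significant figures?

67.404

The slot axis is L1's direction at 79.7°, so u = (cos 79.7°, sin 79.7°) = (0.17880, 0.98389) and n = (−sin 79.7°, cos 79.7°) = (-0.98389, 0.17880). R is at the origin and T lies 66.5 along u from R, so T = 66.5·u = (11.890, 65.428). Tangency of A1 to both parallel lines with radius 11.0 puts F and S at R ± 11.0·n: F = (-10.823, 1.9668), S = (10.823, -1.9668). Equal radii place H and N the same way about T: H = T + 11.0·n = (1.0676, 67.395), N = T − 11.0·n = (22.713, 63.462). Then |RH| = |H − R| = 67.404.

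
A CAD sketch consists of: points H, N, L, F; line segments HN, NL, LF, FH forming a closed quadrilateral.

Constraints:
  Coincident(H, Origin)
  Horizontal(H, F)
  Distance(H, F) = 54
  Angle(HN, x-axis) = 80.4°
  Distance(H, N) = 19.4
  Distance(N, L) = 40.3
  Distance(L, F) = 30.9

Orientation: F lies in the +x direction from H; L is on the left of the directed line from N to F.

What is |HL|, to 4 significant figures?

51.16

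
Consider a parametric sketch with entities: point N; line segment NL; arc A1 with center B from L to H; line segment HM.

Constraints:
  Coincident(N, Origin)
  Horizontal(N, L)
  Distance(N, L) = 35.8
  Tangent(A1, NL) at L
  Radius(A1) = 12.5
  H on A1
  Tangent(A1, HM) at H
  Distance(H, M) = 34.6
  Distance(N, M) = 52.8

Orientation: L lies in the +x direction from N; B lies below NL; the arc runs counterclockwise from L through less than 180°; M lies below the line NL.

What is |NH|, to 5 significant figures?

26.498

Checks: N.y = 0.00, L.y = 0.00 ✓; |BH| = 12.50 ✓; ∠(BH, HM) = 90.00° ✓; |HM| = 34.60 ✓; |NM| = 52.80 ✓.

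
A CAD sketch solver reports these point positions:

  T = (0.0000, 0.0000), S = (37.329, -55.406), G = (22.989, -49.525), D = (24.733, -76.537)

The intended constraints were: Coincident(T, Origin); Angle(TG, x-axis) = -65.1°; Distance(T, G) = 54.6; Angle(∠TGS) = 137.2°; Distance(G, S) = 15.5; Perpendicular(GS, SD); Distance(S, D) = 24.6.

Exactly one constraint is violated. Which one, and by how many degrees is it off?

Perpendicular(GS, SD) — off by 8.50°.

T = (0.00, 0.00) ✓; TG at -65.10° ✓; |TG| = 54.60 ✓; ∠TGS = 137.2° ✓; |GS| = 15.50 ✓; ∠(GS, SD) = 98.50° ✗; |SD| = 24.60 ✓.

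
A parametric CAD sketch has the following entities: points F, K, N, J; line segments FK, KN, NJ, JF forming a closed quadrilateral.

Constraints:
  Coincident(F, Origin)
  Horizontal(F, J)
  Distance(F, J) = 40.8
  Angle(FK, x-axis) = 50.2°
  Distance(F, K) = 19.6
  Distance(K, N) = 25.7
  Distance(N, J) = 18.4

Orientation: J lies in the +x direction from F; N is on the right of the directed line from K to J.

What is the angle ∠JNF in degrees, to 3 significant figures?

137°

F is at the origin; FJ is horizontal with |FJ| = 40.8 and J in +x, so J = (40.8, 0). FK runs at 50.2° with |FK| = 19.6, so K = (12.5, 15.1). N is determined by |KN| = 25.7 and |NJ| = 18.4 together: it lies at the intersection of circle(K, 25.7) and circle(J, 18.4). With |KJ| = 32.0, the foot of the radical line on KJ is 21.0 from K and the perpendicular offset is √(25.7² − 21.0²) = 14.8. Taking the right-of-KJ solution: N = (24.2, -7.86).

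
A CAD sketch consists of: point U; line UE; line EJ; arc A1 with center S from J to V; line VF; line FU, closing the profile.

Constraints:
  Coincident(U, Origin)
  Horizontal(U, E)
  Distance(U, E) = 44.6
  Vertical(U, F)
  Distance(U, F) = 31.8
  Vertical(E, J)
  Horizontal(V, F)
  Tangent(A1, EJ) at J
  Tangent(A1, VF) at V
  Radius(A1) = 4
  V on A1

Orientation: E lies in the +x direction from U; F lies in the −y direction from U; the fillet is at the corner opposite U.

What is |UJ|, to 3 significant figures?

52.6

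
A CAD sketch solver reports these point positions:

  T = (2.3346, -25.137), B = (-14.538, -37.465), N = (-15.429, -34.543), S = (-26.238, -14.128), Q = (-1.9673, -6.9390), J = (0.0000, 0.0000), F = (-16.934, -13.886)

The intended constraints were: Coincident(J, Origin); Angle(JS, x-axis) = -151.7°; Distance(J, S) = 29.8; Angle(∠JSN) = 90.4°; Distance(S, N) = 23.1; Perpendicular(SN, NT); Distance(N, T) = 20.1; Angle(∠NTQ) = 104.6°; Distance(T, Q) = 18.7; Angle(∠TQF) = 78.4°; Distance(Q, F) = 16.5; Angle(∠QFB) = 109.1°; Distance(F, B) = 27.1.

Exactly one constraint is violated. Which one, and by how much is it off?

Distance(F, B) = 27.1 — off by 3.40.

J = (0.00, 0.00) ✓; JS at -151.7° ✓; |JS| = 29.80 ✓; ∠JSN = 90.40° ✓; |SN| = 23.10 ✓; ∠(SN, NT) = 90.00° ✓; |NT| = 20.10 ✓; ∠NTQ = 104.6° ✓; |TQ| = 18.70 ✓; ∠TQF = 78.40° ✓; |QF| = 16.50 ✓; ∠QFB = 109.1° ✓; |FB| = 23.70 ✗.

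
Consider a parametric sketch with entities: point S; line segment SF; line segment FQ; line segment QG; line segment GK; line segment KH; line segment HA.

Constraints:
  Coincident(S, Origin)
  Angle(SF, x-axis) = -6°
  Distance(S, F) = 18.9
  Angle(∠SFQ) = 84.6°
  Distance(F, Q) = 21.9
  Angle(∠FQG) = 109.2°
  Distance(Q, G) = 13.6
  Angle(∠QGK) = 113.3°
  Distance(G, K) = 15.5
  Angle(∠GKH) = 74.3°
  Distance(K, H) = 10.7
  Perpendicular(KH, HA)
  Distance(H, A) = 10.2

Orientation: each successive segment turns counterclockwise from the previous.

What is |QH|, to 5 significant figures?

18.117

S is at the origin; SF runs at -6.0° with length 18.9, so F = (18.796, -1.9756). ∠SFQ = 84.6° gives FQ at 89.400° from the x-axis; with |FQ| = 21.9, Q = (19.026, 19.923). ∠FQG = 109.2° gives QG at 160.20° from the x-axis; with |QG| = 13.6, G = (6.2298, 24.530). ∠QGK = 113.3° gives GK at -133.10° from the x-axis; with |GK| = 15.5, K = (-4.3609, 13.213). ∠GKH = 74.3° gives KH at -27.400° from the x-axis; with |KH| = 10.7, H = (5.1387, 8.2884). Then |QH| = |H − Q| = 18.117.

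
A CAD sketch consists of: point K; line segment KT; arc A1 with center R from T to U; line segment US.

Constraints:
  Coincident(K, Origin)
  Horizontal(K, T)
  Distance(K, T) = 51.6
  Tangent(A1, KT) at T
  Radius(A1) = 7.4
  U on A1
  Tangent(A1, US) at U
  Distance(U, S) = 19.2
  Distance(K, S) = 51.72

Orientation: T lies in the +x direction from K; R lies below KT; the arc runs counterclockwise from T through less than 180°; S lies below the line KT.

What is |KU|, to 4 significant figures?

44.82

K is at the origin; K and T share the same y with |KT| = 51.6 and T on the +x side, so T = (51.60, 0.000). The tangent condition forces RT to be normal to KT, so R = T + (0, -7.4) = (51.60, -7.400). Since RU ⟂ US (tangency), |RS| = √(7.4² + 19.2²) = 20.58 regardless of where U sits on A1. So S lies on both circle(K, 51.72) and circle(R, 20.58); the below-KT intersection is S = (44.33, -26.65). U is the foot of the tangent from S: U = (44.20, -7.449).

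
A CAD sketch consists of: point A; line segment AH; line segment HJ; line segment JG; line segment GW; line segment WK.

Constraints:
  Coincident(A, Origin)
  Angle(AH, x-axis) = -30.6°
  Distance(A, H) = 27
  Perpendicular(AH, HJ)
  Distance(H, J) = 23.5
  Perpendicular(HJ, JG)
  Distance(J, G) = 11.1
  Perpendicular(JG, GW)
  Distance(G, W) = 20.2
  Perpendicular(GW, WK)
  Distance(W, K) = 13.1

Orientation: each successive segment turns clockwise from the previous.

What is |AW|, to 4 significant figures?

16.24

A is at the origin; AH runs at -30.6° with length 27.0, so H = (23.24, -13.74). The perpendicularity gives HJ at right angles to AH, so HJ runs at -120.6°; with |HJ| = 23.5, J = (11.28, -33.97). HJ ⟂ JG, so JG runs at 149.4°; with |JG| = 11.1, G = (1.723, -28.32). JG ⟂ GW, so GW runs at 59.40°; with |GW| = 20.2, W = (12.01, -10.93). Then |AW| = |W − A| = 16.24.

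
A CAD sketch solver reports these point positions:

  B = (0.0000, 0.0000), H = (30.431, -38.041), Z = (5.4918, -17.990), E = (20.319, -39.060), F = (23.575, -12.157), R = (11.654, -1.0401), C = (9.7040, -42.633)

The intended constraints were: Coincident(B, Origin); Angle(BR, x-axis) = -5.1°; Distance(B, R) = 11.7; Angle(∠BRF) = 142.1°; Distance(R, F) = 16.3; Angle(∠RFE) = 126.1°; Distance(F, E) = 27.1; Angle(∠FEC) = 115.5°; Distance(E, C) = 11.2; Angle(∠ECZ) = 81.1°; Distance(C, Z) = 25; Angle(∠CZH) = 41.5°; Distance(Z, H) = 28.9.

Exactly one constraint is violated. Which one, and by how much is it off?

Distance(Z, H) = 28.9 — off by 3.10.

B = (0.00, 0.00) ✓; BR at -5.100° ✓; |BR| = 11.70 ✓; ∠BRF = 142.1° ✓; |RF| = 16.30 ✓; ∠RFE = 126.1° ✓; |FE| = 27.10 ✓; ∠FEC = 115.5° ✓; |EC| = 11.20 ✓; ∠ECZ = 81.10° ✓; |CZ| = 25.00 ✓; ∠CZH = 41.50° ✓; |ZH| = 32.00 ✗.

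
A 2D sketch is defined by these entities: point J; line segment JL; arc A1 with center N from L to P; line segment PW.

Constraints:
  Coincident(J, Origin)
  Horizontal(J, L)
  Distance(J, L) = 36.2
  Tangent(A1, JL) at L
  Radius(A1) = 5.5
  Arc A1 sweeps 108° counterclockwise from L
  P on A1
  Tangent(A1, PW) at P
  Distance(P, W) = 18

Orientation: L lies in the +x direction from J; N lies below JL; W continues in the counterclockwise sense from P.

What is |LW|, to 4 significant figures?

24.32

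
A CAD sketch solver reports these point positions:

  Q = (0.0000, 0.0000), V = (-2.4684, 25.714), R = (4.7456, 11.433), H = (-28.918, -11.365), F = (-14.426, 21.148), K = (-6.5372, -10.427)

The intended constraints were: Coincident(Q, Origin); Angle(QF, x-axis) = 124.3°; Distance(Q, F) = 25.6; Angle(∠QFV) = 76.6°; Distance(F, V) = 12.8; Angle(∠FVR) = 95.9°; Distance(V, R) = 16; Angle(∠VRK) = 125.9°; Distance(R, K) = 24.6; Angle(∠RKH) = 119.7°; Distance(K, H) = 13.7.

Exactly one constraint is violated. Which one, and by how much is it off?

Distance(K, H) = 13.7 — off by 8.70.

Q = (0.00, 0.00) ✓; QF at 124.3° ✓; |QF| = 25.60 ✓; ∠QFV = 76.60° ✓; |FV| = 12.80 ✓; ∠FVR = 95.90° ✓; |VR| = 16.00 ✓; ∠VRK = 125.9° ✓; |RK| = 24.60 ✓; ∠RKH = 119.7° ✓; |KH| = 22.40 ✗.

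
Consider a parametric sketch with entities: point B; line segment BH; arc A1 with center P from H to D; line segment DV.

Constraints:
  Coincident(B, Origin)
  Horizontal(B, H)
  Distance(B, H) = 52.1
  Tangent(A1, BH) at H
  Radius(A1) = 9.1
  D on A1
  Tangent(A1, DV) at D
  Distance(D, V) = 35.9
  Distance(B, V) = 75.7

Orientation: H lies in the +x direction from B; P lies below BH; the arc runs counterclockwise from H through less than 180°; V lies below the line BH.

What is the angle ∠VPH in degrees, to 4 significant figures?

166.4°

Checks: |BH| = 52.10 ✓; |PD| = 9.100 ✓; ∠(PD, DV) = 90.00° ✓; |DV| = 35.90 ✓; |BV| = 75.70 ✓.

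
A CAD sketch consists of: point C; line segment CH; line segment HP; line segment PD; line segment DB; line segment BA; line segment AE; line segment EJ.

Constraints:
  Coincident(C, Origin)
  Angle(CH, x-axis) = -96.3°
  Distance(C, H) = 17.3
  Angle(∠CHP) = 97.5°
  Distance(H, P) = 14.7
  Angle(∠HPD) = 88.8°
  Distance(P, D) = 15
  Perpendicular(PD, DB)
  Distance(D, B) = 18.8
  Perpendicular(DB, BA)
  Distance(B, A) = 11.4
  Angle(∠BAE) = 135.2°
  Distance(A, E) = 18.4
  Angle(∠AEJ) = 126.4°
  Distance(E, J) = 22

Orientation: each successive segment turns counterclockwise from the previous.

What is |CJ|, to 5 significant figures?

40.270

∠BAE = 135.2° gives AE at -57.800° from the x-axis; with |AE| = 18.4, E = (4.6203, -28.658). ∠AEJ = 126.4° gives EJ at -4.2000° from the x-axis; with |EJ| = 22.0, J = (26.561, -30.269). Then |CJ| = |J − C| = 40.270.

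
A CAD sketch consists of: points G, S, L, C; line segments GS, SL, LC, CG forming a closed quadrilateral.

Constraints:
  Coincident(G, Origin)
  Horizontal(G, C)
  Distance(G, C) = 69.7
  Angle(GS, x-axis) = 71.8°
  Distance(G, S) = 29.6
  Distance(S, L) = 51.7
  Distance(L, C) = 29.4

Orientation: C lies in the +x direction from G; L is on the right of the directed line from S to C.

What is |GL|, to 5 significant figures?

44.090

Checks: |SL| = 51.70 ✓; |LC| = 29.40 ✓.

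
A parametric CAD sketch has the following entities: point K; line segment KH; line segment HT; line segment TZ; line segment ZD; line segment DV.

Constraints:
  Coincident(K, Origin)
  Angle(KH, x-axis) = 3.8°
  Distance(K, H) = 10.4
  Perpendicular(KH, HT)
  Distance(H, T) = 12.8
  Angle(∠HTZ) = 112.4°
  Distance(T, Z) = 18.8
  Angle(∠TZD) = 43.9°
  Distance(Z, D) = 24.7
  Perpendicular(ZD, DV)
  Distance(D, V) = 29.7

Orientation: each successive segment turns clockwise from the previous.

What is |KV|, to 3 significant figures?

31.5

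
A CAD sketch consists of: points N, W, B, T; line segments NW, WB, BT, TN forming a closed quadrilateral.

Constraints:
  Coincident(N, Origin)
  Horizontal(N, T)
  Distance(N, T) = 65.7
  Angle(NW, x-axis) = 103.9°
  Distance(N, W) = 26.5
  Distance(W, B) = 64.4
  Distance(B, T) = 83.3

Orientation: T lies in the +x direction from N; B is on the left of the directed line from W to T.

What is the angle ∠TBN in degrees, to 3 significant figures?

46.4°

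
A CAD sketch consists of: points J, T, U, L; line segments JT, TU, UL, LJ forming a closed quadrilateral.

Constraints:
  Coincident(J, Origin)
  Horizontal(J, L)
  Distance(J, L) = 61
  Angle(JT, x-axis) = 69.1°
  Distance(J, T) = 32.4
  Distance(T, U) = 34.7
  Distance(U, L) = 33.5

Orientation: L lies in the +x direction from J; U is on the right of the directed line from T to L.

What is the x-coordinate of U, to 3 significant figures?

27.5

Checks: |TU| = 34.70 ✓; |UL| = 33.50 ✓.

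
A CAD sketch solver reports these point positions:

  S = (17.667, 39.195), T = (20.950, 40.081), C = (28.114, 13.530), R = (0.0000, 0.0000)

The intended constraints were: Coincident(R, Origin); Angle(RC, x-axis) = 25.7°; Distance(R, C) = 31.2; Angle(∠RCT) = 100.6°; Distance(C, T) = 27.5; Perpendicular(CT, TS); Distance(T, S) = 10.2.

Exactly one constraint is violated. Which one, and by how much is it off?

Distance(T, S) = 10.2 — off by 6.80.

R = (0.00, 0.00) ✓; RC at 25.70° ✓; |RC| = 31.20 ✓; ∠RCT = 100.6° ✓; |CT| = 27.50 ✓; ∠(CT, TS) = 90.00° ✓; |TS| = 3.400 ✗.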